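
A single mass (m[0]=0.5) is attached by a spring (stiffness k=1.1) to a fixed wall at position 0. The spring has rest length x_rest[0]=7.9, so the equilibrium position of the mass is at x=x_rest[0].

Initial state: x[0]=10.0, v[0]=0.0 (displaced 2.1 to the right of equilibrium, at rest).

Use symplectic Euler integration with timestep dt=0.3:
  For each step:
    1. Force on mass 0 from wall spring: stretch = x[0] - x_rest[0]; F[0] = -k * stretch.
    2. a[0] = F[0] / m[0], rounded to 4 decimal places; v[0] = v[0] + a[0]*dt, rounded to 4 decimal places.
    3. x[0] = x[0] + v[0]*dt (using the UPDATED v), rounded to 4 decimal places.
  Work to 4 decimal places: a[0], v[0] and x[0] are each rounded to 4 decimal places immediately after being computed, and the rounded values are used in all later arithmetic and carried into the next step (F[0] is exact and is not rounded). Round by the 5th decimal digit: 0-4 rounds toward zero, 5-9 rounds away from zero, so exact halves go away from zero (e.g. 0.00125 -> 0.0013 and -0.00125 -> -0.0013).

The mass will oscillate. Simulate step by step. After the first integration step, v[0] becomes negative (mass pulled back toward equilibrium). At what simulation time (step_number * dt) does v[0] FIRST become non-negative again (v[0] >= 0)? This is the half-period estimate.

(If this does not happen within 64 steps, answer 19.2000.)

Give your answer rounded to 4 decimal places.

Step 0: x=[10.0000] v=[0.0000]
Step 1: x=[9.5842] v=[-1.3860]
Step 2: x=[8.8349] v=[-2.4976]
Step 3: x=[7.9005] v=[-3.1146]
Step 4: x=[6.9660] v=[-3.1149]
Step 5: x=[6.2165] v=[-2.4985]
Step 6: x=[5.8003] v=[-1.3874]
Step 7: x=[5.7998] v=[-0.0016]
Step 8: x=[6.2152] v=[1.3845]
First v>=0 after going negative at step 8, time=2.4000

Answer: 2.4000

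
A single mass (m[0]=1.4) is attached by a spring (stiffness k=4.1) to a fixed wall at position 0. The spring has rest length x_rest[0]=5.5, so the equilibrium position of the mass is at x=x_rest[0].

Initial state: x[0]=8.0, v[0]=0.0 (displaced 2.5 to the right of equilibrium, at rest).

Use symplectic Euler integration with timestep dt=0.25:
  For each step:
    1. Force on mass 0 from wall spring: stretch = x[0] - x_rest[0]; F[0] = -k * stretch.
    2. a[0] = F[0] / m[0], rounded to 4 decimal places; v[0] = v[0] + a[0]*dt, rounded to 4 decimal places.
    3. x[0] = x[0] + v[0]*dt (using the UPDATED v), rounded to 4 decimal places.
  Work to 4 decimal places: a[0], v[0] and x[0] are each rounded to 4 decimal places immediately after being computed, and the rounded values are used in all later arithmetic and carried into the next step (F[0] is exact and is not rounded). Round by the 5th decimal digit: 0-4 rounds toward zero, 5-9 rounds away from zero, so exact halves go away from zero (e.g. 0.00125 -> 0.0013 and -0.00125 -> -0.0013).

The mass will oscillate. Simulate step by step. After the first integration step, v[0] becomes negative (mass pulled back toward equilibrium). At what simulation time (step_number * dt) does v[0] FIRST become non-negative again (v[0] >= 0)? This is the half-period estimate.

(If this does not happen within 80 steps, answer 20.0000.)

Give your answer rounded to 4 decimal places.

Step 0: x=[8.0000] v=[0.0000]
Step 1: x=[7.5424] v=[-1.8304]
Step 2: x=[6.7110] v=[-3.3257]
Step 3: x=[5.6579] v=[-4.2123]
Step 4: x=[4.5759] v=[-4.3279]
Step 5: x=[3.6631] v=[-3.6513]
Step 6: x=[3.0865] v=[-2.3064]
Step 7: x=[2.9517] v=[-0.5394]
Step 8: x=[3.2833] v=[1.3263]
First v>=0 after going negative at step 8, time=2.0000

Answer: 2.0000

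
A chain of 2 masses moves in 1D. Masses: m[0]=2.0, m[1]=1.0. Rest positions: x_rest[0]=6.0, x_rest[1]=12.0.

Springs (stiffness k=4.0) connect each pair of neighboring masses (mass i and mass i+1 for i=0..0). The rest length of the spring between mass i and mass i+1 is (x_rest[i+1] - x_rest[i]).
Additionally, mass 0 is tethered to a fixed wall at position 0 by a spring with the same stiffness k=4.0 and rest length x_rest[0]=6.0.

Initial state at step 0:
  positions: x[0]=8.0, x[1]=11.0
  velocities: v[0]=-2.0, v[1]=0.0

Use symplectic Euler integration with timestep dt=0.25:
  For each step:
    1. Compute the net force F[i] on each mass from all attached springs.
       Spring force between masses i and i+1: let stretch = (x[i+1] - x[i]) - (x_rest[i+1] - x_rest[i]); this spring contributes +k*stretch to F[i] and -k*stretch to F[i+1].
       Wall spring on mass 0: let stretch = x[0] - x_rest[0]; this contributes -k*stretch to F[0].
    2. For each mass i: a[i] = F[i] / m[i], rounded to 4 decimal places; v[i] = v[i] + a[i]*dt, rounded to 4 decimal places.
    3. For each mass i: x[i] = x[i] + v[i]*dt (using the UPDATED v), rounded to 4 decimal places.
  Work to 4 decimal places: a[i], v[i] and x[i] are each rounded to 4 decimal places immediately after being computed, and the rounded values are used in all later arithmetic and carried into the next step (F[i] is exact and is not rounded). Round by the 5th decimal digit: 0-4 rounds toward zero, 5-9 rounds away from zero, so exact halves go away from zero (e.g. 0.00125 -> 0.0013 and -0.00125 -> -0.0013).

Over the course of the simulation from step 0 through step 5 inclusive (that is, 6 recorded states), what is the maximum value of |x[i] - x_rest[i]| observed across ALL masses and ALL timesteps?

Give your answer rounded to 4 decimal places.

Answer: 2.2050

Derivation:
Step 0: x=[8.0000 11.0000] v=[-2.0000 0.0000]
Step 1: x=[6.8750 11.7500] v=[-4.5000 3.0000]
Step 2: x=[5.5000 12.7813] v=[-5.5000 4.1250]
Step 3: x=[4.3477 13.4922] v=[-4.6094 2.8437]
Step 4: x=[3.7950 13.4170] v=[-2.2110 -0.3008]
Step 5: x=[3.9706 12.4363] v=[0.7025 -3.9228]
Max displacement = 2.2050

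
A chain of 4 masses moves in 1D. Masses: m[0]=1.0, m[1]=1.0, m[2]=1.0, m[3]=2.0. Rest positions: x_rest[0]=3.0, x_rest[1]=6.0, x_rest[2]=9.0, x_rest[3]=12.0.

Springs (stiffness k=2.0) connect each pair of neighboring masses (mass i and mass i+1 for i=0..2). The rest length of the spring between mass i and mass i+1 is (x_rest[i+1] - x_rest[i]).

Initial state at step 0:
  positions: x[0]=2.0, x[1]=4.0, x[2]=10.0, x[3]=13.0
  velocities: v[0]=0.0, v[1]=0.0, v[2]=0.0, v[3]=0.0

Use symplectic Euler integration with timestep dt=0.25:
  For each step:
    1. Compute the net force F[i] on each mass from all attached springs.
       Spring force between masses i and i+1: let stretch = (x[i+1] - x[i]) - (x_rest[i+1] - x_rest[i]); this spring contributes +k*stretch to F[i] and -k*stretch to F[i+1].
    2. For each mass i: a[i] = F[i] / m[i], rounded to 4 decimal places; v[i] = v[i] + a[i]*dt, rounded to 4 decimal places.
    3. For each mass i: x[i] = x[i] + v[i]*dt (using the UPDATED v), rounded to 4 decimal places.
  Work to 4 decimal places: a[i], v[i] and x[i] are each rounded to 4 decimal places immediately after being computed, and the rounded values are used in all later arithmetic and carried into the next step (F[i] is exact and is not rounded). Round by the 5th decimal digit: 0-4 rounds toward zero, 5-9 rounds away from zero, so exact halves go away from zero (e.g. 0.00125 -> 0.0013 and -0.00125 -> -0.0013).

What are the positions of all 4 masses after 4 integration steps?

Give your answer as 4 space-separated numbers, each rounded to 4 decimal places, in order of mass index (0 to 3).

Answer: 1.7031 6.6894 8.1631 12.7223

Derivation:
Step 0: x=[2.0000 4.0000 10.0000 13.0000] v=[0.0000 0.0000 0.0000 0.0000]
Step 1: x=[1.8750 4.5000 9.6250 13.0000] v=[-0.5000 2.0000 -1.5000 0.0000]
Step 2: x=[1.7031 5.3125 9.0313 12.9766] v=[-0.6875 3.2500 -2.3750 -0.0938]
Step 3: x=[1.6074 6.1387 8.4659 12.8941] v=[-0.3828 3.3047 -2.2618 -0.3301]
Step 4: x=[1.7031 6.6894 8.1631 12.7223] v=[0.3829 2.2027 -1.2113 -0.6872]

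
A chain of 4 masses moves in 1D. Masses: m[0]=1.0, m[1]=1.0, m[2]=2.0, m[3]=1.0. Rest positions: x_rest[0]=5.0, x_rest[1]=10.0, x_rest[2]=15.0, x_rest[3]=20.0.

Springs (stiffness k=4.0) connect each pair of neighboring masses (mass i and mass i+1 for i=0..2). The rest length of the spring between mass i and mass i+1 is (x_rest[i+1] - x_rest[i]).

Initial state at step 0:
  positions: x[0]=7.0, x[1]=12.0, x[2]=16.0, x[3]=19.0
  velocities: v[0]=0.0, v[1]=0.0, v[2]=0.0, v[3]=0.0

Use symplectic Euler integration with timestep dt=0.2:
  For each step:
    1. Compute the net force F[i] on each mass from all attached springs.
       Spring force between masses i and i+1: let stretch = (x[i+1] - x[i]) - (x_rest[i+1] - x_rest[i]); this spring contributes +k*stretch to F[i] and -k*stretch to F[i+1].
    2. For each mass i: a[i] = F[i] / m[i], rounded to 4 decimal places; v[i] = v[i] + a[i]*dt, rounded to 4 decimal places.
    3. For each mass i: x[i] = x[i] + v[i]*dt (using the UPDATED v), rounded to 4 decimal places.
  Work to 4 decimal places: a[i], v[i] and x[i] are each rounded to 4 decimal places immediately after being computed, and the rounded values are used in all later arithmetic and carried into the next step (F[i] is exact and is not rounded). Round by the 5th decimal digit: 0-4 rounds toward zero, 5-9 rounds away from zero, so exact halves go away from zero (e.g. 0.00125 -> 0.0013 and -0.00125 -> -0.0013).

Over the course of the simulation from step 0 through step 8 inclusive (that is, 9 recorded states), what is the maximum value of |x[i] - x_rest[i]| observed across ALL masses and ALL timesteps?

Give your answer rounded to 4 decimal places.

Answer: 2.4111

Derivation:
Step 0: x=[7.0000 12.0000 16.0000 19.0000] v=[0.0000 0.0000 0.0000 0.0000]
Step 1: x=[7.0000 11.8400 15.9200 19.3200] v=[0.0000 -0.8000 -0.4000 1.6000]
Step 2: x=[6.9744 11.5584 15.7856 19.8960] v=[-0.1280 -1.4080 -0.6720 2.8800]
Step 3: x=[6.8822 11.2197 15.6419 20.6143] v=[-0.4608 -1.6934 -0.7187 3.5917]
Step 4: x=[6.6840 10.8946 15.5422 21.3371] v=[-0.9908 -1.6256 -0.4986 3.6138]
Step 5: x=[6.3595 10.6394 15.5343 21.9327] v=[-1.6223 -1.2760 -0.0397 2.9779]
Step 6: x=[5.9198 10.4826 15.6466 22.3045] v=[-2.1984 -0.7840 0.5617 1.8592]
Step 7: x=[5.4102 10.4220 15.8785 22.4111] v=[-2.5482 -0.3030 1.1593 0.5329]
Step 8: x=[4.9024 10.4326 16.1964 22.2725] v=[-2.5388 0.0528 1.5897 -0.6932]
Max displacement = 2.4111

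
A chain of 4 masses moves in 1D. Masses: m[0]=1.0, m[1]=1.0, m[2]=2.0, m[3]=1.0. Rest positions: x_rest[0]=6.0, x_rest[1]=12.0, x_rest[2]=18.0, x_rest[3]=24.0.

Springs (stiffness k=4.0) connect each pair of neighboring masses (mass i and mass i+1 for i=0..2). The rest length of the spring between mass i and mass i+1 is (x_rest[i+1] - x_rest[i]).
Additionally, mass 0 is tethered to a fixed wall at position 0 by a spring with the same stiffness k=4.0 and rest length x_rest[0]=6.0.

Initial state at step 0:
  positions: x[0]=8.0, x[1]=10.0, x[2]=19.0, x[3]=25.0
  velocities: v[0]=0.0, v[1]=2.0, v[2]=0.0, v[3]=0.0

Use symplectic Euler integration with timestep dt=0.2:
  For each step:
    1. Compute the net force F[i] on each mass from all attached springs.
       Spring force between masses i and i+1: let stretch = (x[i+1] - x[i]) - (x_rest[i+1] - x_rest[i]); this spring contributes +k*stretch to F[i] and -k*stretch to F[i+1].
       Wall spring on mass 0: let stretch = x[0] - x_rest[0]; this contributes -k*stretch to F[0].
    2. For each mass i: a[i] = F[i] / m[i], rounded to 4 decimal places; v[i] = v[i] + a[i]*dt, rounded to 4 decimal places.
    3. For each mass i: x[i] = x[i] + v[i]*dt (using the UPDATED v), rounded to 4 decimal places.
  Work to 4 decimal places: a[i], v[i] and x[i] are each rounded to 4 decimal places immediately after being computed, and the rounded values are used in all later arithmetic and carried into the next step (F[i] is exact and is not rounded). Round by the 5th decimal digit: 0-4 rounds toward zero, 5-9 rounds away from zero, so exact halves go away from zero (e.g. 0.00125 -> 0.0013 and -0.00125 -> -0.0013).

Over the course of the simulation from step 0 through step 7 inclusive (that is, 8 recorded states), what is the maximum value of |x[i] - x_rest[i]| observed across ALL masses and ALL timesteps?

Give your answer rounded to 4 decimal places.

Step 0: x=[8.0000 10.0000 19.0000 25.0000] v=[0.0000 2.0000 0.0000 0.0000]
Step 1: x=[7.0400 11.5200 18.7600 25.0000] v=[-4.8000 7.6000 -1.2000 0.0000]
Step 2: x=[5.6704 13.4816 18.4400 24.9616] v=[-6.8480 9.8080 -1.6000 -0.1920]
Step 3: x=[4.6433 14.9868 18.2451 24.8397] v=[-5.1354 7.5258 -0.9747 -0.6093]
Step 4: x=[4.5283 15.3583 18.3171 24.6227] v=[-0.5752 1.8576 0.3598 -1.0850]
Step 5: x=[5.4215 14.4704 18.6568 24.3568] v=[4.4662 -4.4394 1.6985 -1.3295]
Step 6: x=[6.8951 12.8045 19.1176 24.1389] v=[7.3681 -8.3294 2.3039 -1.0895]
Step 7: x=[8.2110 11.2032 19.4750 24.0776] v=[6.5795 -8.0064 1.7872 -0.3065]
Max displacement = 3.3583

Answer: 3.3583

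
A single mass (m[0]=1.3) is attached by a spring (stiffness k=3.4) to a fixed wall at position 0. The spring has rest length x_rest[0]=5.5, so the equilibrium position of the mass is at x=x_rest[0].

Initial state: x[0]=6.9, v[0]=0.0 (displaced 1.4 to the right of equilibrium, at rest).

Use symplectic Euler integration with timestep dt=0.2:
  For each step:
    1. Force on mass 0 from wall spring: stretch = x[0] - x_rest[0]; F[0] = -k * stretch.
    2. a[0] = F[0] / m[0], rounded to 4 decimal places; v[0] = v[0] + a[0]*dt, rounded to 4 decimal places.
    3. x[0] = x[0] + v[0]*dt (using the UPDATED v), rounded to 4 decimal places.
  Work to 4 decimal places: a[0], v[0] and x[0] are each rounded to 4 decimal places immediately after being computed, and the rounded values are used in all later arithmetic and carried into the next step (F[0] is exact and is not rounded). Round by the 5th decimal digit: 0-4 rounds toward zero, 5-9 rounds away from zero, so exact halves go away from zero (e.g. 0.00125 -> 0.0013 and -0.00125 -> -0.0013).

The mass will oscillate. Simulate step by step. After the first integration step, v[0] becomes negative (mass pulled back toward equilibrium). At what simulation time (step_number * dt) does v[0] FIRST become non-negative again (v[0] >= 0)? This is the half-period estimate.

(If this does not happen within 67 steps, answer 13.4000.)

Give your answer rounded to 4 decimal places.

Answer: 2.0000

Derivation:
Step 0: x=[6.9000] v=[0.0000]
Step 1: x=[6.7535] v=[-0.7323]
Step 2: x=[6.4759] v=[-1.3880]
Step 3: x=[6.0962] v=[-1.8985]
Step 4: x=[5.6541] v=[-2.2104]
Step 5: x=[5.1959] v=[-2.2910]
Step 6: x=[4.7695] v=[-2.1319]
Step 7: x=[4.4195] v=[-1.7498]
Step 8: x=[4.1826] v=[-1.1846]
Step 9: x=[4.0835] v=[-0.4955]
Step 10: x=[4.1326] v=[0.2454]
First v>=0 after going negative at step 10, time=2.0000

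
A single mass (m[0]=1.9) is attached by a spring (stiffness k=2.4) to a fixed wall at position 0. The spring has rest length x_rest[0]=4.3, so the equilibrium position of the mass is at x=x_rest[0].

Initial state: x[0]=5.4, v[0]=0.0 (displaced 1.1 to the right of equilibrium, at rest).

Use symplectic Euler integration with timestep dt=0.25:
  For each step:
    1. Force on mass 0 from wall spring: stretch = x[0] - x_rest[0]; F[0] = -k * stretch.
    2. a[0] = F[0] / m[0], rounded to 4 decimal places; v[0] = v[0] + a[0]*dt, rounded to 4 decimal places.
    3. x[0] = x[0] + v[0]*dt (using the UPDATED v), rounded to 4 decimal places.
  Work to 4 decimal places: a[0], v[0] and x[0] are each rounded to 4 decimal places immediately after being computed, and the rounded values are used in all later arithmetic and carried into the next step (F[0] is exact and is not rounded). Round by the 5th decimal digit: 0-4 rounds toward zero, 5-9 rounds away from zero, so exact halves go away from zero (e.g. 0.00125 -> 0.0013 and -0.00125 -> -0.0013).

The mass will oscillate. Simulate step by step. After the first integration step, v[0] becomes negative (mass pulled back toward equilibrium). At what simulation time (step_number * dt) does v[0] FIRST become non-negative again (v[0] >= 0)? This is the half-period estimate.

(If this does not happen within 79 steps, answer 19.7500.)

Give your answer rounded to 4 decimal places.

Step 0: x=[5.4000] v=[0.0000]
Step 1: x=[5.3132] v=[-0.3474]
Step 2: x=[5.1464] v=[-0.6674]
Step 3: x=[4.9127] v=[-0.9347]
Step 4: x=[4.6307] v=[-1.1282]
Step 5: x=[4.3226] v=[-1.2326]
Step 6: x=[4.0127] v=[-1.2397]
Step 7: x=[3.7255] v=[-1.1490]
Step 8: x=[3.4836] v=[-0.9676]
Step 9: x=[3.3062] v=[-0.7098]
Step 10: x=[3.2072] v=[-0.3960]
Step 11: x=[3.1945] v=[-0.0509]
Step 12: x=[3.2691] v=[0.2982]
First v>=0 after going negative at step 12, time=3.0000

Answer: 3.0000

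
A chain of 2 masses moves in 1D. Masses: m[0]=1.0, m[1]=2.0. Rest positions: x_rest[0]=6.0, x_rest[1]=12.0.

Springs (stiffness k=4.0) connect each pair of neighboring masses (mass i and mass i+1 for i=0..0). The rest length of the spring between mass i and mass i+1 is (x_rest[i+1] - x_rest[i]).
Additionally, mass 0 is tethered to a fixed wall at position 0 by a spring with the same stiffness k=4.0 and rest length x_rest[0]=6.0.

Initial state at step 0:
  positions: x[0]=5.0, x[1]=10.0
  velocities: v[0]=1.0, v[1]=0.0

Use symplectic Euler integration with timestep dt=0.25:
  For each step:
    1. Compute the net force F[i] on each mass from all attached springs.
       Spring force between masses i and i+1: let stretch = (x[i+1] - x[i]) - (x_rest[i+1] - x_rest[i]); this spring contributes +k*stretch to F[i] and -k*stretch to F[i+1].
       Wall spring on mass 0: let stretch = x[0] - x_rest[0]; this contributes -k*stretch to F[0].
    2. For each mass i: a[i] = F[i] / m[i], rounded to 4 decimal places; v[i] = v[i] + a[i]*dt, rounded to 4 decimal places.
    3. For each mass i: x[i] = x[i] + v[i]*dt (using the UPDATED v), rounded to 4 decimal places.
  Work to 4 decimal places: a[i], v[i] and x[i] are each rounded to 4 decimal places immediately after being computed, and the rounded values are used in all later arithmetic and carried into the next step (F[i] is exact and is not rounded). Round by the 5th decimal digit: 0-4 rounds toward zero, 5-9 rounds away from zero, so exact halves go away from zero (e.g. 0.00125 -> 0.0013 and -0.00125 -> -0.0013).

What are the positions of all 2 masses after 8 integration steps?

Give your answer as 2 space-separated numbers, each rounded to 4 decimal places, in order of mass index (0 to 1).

Answer: 6.6801 13.0413

Derivation:
Step 0: x=[5.0000 10.0000] v=[1.0000 0.0000]
Step 1: x=[5.2500 10.1250] v=[1.0000 0.5000]
Step 2: x=[5.4063 10.3906] v=[0.6250 1.0625]
Step 3: x=[5.4571 10.7832] v=[0.2030 1.5704]
Step 4: x=[5.4751 11.2601] v=[0.0720 1.9074]
Step 5: x=[5.5706 11.7638] v=[0.3819 2.0149]
Step 6: x=[5.8217 12.2434] v=[1.0045 1.9183]
Step 7: x=[6.2228 12.6703] v=[1.6045 1.7075]
Step 8: x=[6.6801 13.0413] v=[1.8292 1.4838]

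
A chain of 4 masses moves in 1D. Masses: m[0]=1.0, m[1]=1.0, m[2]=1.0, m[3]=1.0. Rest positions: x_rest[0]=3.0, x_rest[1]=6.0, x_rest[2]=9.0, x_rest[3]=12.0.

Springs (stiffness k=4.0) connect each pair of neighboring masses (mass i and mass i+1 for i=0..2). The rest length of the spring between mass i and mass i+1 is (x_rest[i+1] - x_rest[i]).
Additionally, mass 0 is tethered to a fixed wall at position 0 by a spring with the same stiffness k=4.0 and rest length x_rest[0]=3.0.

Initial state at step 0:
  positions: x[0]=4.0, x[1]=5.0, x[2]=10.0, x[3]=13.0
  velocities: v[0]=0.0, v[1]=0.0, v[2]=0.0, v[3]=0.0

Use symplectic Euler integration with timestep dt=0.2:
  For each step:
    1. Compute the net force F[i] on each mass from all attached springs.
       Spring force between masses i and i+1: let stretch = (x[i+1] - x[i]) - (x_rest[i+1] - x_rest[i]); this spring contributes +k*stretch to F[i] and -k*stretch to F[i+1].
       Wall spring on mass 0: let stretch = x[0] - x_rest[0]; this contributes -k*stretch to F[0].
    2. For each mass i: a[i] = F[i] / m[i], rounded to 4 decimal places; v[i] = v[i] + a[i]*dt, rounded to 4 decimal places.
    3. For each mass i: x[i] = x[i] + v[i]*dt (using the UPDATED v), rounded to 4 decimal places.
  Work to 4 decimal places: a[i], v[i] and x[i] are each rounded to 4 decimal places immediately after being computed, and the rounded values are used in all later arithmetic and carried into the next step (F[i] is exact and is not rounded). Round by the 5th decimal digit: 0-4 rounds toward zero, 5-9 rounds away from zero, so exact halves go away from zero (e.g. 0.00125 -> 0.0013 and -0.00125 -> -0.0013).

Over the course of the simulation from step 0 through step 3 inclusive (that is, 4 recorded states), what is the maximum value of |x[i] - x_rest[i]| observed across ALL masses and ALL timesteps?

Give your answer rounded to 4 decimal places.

Answer: 1.3562

Derivation:
Step 0: x=[4.0000 5.0000 10.0000 13.0000] v=[0.0000 0.0000 0.0000 0.0000]
Step 1: x=[3.5200 5.6400 9.6800 13.0000] v=[-2.4000 3.2000 -1.6000 0.0000]
Step 2: x=[2.8160 6.5872 9.2448 12.9488] v=[-3.5200 4.7360 -2.1760 -0.2560]
Step 3: x=[2.2648 7.3562 8.9770 12.7850] v=[-2.7558 3.8451 -1.3389 -0.8192]
Max displacement = 1.3562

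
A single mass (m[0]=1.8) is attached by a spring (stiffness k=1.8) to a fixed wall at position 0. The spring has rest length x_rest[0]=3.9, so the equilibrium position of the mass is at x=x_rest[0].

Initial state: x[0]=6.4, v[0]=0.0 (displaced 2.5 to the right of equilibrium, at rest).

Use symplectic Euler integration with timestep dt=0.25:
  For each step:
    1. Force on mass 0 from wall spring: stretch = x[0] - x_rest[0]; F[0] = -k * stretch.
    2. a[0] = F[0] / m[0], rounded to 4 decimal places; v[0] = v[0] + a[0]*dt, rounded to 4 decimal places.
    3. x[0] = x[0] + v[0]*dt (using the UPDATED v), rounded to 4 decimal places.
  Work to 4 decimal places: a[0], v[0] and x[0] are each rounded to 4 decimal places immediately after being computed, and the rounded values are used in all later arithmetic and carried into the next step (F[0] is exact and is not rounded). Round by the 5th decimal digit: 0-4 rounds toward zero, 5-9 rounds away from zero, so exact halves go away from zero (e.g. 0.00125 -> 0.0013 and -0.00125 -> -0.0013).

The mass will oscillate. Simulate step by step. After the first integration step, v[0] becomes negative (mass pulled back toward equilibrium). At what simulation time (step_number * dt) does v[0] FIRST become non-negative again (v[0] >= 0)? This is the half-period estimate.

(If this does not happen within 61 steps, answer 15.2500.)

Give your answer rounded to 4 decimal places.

Answer: 3.2500

Derivation:
Step 0: x=[6.4000] v=[0.0000]
Step 1: x=[6.2438] v=[-0.6250]
Step 2: x=[5.9411] v=[-1.2110]
Step 3: x=[5.5108] v=[-1.7213]
Step 4: x=[4.9798] v=[-2.1240]
Step 5: x=[4.3813] v=[-2.3940]
Step 6: x=[3.7527] v=[-2.5143]
Step 7: x=[3.1333] v=[-2.4775]
Step 8: x=[2.5619] v=[-2.2858]
Step 9: x=[2.0741] v=[-1.9513]
Step 10: x=[1.7004] v=[-1.4948]
Step 11: x=[1.4642] v=[-0.9449]
Step 12: x=[1.3802] v=[-0.3360]
Step 13: x=[1.4537] v=[0.2940]
First v>=0 after going negative at step 13, time=3.2500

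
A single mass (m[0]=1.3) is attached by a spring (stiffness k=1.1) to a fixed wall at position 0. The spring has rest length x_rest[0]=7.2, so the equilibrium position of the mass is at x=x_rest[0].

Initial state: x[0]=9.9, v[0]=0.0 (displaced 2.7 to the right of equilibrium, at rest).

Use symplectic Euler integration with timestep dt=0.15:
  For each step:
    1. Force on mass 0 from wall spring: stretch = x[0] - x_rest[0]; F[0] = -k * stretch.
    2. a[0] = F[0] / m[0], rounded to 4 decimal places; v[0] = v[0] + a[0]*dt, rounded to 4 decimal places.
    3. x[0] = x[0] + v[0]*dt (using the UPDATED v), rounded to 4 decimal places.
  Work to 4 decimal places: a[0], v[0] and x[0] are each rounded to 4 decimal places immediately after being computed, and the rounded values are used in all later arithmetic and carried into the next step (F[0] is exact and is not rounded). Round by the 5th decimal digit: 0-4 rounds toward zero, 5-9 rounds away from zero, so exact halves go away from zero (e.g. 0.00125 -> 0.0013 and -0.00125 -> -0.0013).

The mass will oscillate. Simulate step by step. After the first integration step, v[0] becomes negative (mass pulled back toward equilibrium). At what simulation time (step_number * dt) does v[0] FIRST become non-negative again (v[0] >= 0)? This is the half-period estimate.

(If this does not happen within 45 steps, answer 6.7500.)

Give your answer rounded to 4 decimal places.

Answer: 3.4500

Derivation:
Step 0: x=[9.9000] v=[0.0000]
Step 1: x=[9.8486] v=[-0.3427]
Step 2: x=[9.7468] v=[-0.6789]
Step 3: x=[9.5965] v=[-1.0022]
Step 4: x=[9.4005] v=[-1.3064]
Step 5: x=[9.1626] v=[-1.5857]
Step 6: x=[8.8874] v=[-1.8348]
Step 7: x=[8.5801] v=[-2.0490]
Step 8: x=[8.2465] v=[-2.2242]
Step 9: x=[7.8930] v=[-2.3570]
Step 10: x=[7.5263] v=[-2.4450]
Step 11: x=[7.1533] v=[-2.4864]
Step 12: x=[6.7812] v=[-2.4805]
Step 13: x=[6.4171] v=[-2.4273]
Step 14: x=[6.0679] v=[-2.3279]
Step 15: x=[5.7403] v=[-2.1842]
Step 16: x=[5.4405] v=[-1.9989]
Step 17: x=[5.1742] v=[-1.7756]
Step 18: x=[4.9464] v=[-1.5185]
Step 19: x=[4.7615] v=[-1.2325]
Step 20: x=[4.6231] v=[-0.9230]
Step 21: x=[4.5337] v=[-0.5959]
Step 22: x=[4.4951] v=[-0.2575]
Step 23: x=[4.5080] v=[0.0858]
First v>=0 after going negative at step 23, time=3.4500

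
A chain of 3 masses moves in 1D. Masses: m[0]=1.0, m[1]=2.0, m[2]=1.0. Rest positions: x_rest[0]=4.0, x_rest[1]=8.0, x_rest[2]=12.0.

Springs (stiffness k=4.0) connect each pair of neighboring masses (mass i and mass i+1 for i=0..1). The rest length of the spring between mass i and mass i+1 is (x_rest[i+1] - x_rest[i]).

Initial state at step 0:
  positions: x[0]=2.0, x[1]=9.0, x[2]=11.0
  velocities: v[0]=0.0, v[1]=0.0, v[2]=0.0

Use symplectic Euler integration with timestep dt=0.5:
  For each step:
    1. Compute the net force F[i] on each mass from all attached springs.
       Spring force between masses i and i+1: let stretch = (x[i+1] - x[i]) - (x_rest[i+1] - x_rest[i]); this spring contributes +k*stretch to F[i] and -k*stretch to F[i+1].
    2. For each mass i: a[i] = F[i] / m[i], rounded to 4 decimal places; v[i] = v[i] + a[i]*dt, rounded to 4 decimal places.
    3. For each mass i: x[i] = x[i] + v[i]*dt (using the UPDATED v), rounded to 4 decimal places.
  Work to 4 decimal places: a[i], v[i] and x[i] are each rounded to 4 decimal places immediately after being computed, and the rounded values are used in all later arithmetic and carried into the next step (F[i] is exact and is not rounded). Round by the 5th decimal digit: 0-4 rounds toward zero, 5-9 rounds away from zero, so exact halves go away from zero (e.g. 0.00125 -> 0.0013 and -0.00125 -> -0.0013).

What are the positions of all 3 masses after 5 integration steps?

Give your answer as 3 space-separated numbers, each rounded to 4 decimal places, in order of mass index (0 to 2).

Answer: 4.5000 6.5000 13.5000

Derivation:
Step 0: x=[2.0000 9.0000 11.0000] v=[0.0000 0.0000 0.0000]
Step 1: x=[5.0000 6.5000 13.0000] v=[6.0000 -5.0000 4.0000]
Step 2: x=[5.5000 6.5000 12.5000] v=[1.0000 0.0000 -1.0000]
Step 3: x=[3.0000 9.0000 10.0000] v=[-5.0000 5.0000 -5.0000]
Step 4: x=[2.5000 9.0000 10.5000] v=[-1.0000 0.0000 1.0000]
Step 5: x=[4.5000 6.5000 13.5000] v=[4.0000 -5.0000 6.0000]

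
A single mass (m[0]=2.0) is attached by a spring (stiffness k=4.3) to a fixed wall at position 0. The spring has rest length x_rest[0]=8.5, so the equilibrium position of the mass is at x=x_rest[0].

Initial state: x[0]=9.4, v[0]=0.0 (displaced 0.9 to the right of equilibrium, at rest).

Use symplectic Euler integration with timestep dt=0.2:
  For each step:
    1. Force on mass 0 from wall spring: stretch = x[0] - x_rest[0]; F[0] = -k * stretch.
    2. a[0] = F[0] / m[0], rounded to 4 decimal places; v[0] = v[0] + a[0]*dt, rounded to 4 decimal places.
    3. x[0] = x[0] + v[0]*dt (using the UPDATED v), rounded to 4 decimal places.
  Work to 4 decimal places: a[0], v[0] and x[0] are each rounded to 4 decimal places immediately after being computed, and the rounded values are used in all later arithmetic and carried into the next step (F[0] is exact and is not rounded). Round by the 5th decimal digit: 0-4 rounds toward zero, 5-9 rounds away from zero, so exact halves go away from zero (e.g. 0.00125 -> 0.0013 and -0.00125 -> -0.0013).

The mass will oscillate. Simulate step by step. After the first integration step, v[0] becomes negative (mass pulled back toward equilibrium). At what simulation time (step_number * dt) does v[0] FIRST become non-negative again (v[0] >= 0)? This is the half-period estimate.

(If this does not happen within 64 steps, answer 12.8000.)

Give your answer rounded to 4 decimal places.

Step 0: x=[9.4000] v=[0.0000]
Step 1: x=[9.3226] v=[-0.3870]
Step 2: x=[9.1745] v=[-0.7407]
Step 3: x=[8.9684] v=[-1.0307]
Step 4: x=[8.7220] v=[-1.2321]
Step 5: x=[8.4565] v=[-1.3276]
Step 6: x=[8.1947] v=[-1.3089]
Step 7: x=[7.9592] v=[-1.1776]
Step 8: x=[7.7702] v=[-0.9451]
Step 9: x=[7.6439] v=[-0.6313]
Step 10: x=[7.5913] v=[-0.2632]
Step 11: x=[7.6168] v=[0.1275]
First v>=0 after going negative at step 11, time=2.2000

Answer: 2.2000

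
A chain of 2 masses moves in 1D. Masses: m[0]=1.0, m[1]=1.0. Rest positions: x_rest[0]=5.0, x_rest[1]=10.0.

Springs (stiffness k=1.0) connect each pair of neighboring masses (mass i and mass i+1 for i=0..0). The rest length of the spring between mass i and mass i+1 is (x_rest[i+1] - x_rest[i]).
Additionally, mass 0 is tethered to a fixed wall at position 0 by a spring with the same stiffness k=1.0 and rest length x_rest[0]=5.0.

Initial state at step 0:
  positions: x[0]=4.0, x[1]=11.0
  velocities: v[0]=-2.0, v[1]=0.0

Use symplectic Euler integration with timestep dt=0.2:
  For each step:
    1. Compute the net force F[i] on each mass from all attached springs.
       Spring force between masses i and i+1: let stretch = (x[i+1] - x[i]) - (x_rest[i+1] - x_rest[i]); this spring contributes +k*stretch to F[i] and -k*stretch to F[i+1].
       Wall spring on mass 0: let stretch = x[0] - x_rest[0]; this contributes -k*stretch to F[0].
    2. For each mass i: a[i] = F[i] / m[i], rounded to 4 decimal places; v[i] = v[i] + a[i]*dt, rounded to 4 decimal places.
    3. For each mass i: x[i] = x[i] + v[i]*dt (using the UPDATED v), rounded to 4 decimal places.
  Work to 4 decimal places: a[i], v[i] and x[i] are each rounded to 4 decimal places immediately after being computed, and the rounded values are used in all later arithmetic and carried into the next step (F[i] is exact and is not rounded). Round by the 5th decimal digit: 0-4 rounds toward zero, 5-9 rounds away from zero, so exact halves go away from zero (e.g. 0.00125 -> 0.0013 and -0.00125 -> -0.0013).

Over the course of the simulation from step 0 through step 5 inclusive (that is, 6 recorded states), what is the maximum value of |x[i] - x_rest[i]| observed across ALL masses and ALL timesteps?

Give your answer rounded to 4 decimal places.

Step 0: x=[4.0000 11.0000] v=[-2.0000 0.0000]
Step 1: x=[3.7200 10.9200] v=[-1.4000 -0.4000]
Step 2: x=[3.5792 10.7520] v=[-0.7040 -0.8400]
Step 3: x=[3.5821 10.4971] v=[0.0147 -1.2746]
Step 4: x=[3.7184 10.1656] v=[0.6813 -1.6576]
Step 5: x=[3.9638 9.7762] v=[1.2271 -1.9470]
Max displacement = 1.4208

Answer: 1.4208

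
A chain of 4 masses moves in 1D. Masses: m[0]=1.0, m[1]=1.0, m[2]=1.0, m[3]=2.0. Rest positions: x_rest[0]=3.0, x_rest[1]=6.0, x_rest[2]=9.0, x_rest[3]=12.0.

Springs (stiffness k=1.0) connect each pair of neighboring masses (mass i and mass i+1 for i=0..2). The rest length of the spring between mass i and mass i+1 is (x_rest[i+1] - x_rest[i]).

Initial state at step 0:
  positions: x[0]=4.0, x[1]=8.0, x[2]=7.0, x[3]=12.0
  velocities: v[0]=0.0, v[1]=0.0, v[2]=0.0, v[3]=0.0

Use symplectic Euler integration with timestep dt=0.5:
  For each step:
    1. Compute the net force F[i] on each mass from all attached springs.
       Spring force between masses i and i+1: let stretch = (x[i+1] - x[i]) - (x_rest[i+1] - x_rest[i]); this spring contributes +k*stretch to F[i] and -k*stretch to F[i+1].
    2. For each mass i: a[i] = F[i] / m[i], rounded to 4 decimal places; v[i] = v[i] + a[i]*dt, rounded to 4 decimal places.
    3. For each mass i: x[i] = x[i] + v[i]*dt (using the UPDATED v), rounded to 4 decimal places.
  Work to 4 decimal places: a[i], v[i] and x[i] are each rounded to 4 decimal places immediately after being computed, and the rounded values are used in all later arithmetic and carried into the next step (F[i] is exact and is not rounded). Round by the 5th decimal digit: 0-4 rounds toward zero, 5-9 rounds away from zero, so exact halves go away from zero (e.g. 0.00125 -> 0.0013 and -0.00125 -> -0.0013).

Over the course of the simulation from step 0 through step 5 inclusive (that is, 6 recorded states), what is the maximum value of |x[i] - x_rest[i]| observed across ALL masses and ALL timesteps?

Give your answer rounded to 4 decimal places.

Step 0: x=[4.0000 8.0000 7.0000 12.0000] v=[0.0000 0.0000 0.0000 0.0000]
Step 1: x=[4.2500 6.7500 8.5000 11.7500] v=[0.5000 -2.5000 3.0000 -0.5000]
Step 2: x=[4.3750 5.3125 10.3750 11.4688] v=[0.2500 -2.8750 3.7500 -0.5625]
Step 3: x=[3.9844 4.9063 11.2579 11.4258] v=[-0.7813 -0.8125 1.7657 -0.0860]
Step 4: x=[3.0742 5.8575 10.5948 11.7369] v=[-1.8204 1.9024 -1.3262 0.6221]
Step 5: x=[2.1098 7.2972 9.0329 12.2802] v=[-1.9288 2.8794 -3.1238 1.0866]
Max displacement = 2.2579

Answer: 2.2579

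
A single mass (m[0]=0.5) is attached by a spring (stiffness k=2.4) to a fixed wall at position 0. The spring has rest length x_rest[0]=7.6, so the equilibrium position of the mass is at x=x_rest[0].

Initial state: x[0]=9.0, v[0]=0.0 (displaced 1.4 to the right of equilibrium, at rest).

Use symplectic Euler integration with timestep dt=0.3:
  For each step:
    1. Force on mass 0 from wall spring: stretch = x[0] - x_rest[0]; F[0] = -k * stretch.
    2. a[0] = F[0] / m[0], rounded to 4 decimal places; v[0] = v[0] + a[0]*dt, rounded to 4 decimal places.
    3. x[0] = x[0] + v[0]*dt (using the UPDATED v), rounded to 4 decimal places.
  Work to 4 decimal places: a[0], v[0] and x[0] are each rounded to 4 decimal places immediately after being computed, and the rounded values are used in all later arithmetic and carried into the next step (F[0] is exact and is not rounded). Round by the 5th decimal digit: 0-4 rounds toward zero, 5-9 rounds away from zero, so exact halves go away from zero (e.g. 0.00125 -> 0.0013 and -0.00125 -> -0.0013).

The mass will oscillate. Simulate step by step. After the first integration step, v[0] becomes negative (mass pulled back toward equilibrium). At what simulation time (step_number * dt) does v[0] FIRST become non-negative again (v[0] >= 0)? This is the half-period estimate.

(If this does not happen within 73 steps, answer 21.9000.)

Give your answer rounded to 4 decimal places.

Step 0: x=[9.0000] v=[0.0000]
Step 1: x=[8.3952] v=[-2.0160]
Step 2: x=[7.4469] v=[-3.1611]
Step 3: x=[6.5647] v=[-2.9406]
Step 4: x=[6.1298] v=[-1.4498]
Step 5: x=[6.3300] v=[0.6673]
First v>=0 after going negative at step 5, time=1.5000

Answer: 1.5000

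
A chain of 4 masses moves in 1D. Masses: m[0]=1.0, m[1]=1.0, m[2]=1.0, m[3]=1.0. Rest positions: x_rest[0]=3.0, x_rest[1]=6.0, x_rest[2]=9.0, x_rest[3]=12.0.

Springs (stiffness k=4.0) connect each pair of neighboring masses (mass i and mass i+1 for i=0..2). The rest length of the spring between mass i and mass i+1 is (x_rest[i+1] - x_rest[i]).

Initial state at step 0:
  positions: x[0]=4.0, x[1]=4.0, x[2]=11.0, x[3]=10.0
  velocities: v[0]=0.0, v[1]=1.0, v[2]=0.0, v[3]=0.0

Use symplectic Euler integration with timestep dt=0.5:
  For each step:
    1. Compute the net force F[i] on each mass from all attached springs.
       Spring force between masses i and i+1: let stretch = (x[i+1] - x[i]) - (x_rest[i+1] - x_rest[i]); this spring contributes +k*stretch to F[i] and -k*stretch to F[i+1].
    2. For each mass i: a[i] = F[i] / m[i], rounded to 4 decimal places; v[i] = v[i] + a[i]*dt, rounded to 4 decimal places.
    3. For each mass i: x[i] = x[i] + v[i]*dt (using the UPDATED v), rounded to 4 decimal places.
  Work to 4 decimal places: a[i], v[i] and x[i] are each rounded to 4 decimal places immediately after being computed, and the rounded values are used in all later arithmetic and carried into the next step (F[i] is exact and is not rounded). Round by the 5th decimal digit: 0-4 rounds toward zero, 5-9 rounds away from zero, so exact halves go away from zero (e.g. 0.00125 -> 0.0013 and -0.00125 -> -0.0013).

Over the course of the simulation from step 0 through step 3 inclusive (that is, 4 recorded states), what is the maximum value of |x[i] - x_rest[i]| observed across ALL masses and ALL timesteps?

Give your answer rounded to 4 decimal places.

Step 0: x=[4.0000 4.0000 11.0000 10.0000] v=[0.0000 1.0000 0.0000 0.0000]
Step 1: x=[1.0000 11.5000 3.0000 14.0000] v=[-6.0000 15.0000 -16.0000 8.0000]
Step 2: x=[5.5000 0.0000 14.5000 10.0000] v=[9.0000 -23.0000 23.0000 -8.0000]
Step 3: x=[1.5000 8.5000 7.0000 13.5000] v=[-8.0000 17.0000 -15.0000 7.0000]
Max displacement = 6.0000

Answer: 6.0000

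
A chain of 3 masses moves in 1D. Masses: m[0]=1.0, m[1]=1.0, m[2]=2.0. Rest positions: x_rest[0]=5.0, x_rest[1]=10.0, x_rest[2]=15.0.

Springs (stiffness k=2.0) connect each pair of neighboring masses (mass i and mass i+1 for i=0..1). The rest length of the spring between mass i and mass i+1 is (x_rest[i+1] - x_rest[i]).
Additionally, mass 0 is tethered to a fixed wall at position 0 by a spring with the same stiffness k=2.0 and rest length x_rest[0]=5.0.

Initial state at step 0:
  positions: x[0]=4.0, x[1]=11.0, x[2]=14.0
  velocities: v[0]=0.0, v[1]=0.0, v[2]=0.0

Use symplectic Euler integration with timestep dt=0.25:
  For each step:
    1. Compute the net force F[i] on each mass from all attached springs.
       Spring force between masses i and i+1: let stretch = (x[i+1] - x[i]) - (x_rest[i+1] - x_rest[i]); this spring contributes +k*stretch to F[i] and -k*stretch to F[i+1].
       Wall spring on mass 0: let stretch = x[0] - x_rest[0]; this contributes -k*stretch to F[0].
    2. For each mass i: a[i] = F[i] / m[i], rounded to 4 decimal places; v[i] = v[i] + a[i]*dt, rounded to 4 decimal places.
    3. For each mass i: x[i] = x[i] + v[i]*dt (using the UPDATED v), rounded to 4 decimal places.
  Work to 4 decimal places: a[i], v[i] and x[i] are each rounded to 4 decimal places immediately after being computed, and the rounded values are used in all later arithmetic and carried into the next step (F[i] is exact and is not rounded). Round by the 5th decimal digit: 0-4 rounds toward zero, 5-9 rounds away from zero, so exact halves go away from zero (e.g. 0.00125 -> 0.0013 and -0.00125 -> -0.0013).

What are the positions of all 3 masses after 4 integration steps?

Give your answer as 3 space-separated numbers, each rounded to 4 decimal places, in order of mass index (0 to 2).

Step 0: x=[4.0000 11.0000 14.0000] v=[0.0000 0.0000 0.0000]
Step 1: x=[4.3750 10.5000 14.1250] v=[1.5000 -2.0000 0.5000]
Step 2: x=[4.9688 9.6875 14.3360] v=[2.3750 -3.2500 0.8438]
Step 3: x=[5.5313 8.8662 14.5689] v=[2.2500 -3.2851 0.9317]
Step 4: x=[5.8193 8.3409 14.7579] v=[1.1518 -2.1012 0.7560]

Answer: 5.8193 8.3409 14.7579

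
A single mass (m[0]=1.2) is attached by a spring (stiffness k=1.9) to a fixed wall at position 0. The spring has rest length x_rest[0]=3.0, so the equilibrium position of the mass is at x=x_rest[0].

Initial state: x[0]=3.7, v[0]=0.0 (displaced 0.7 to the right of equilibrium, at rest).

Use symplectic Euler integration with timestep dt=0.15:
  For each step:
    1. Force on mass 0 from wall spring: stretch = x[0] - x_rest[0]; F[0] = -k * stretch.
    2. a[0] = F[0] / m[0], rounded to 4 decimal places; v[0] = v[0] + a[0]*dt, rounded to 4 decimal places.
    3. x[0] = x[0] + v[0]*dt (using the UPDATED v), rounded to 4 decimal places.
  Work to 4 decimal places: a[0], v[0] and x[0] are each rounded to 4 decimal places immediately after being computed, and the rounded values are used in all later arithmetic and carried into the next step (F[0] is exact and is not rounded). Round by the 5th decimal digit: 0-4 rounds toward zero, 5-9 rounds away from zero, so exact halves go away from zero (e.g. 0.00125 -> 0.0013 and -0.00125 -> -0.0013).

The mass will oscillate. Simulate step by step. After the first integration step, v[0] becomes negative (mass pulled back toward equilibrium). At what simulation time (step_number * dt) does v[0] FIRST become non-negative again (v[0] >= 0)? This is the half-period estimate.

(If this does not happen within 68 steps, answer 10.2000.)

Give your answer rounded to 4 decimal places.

Answer: 2.5500

Derivation:
Step 0: x=[3.7000] v=[0.0000]
Step 1: x=[3.6751] v=[-0.1662]
Step 2: x=[3.6261] v=[-0.3265]
Step 3: x=[3.5548] v=[-0.4752]
Step 4: x=[3.4638] v=[-0.6070]
Step 5: x=[3.3562] v=[-0.7172]
Step 6: x=[3.2359] v=[-0.8018]
Step 7: x=[3.1072] v=[-0.8578]
Step 8: x=[2.9747] v=[-0.8833]
Step 9: x=[2.8431] v=[-0.8773]
Step 10: x=[2.7171] v=[-0.8400]
Step 11: x=[2.6012] v=[-0.7728]
Step 12: x=[2.4995] v=[-0.6781]
Step 13: x=[2.4156] v=[-0.5592]
Step 14: x=[2.3525] v=[-0.4204]
Step 15: x=[2.3125] v=[-0.2666]
Step 16: x=[2.2970] v=[-0.1033]
Step 17: x=[2.3066] v=[0.0637]
First v>=0 after going negative at step 17, time=2.5500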